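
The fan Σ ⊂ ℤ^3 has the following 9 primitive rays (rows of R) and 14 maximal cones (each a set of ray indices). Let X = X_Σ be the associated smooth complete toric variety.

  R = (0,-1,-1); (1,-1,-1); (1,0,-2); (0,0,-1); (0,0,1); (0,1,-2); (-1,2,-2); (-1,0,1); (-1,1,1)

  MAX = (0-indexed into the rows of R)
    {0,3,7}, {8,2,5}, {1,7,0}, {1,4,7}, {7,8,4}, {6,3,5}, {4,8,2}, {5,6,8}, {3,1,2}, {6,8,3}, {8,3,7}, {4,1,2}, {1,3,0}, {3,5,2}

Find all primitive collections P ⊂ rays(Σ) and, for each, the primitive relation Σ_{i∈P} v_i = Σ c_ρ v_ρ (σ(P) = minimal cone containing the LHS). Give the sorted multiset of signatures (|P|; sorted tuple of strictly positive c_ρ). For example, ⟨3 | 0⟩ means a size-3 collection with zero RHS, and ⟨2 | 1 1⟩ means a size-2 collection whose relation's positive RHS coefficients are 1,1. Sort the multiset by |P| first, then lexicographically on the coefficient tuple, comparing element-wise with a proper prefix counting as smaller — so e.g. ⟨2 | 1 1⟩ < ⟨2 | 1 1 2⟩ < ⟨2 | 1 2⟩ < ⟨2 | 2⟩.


Primitive collections (18):

  {1,8}:  v_{1} + v_{8} = 0  ⟹  sig = ⟨2 | 0⟩
  {3,4}:  v_{3} + v_{4} = 0  ⟹  sig = ⟨2 | 0⟩
  {2,7}:  v_{2} + v_{7} = v_{3}  ⟹  sig = ⟨2 | 1⟩
  {0,4}:  v_{0} + v_{4} = v_{1} + v_{7}  ⟹  sig = ⟨2 | 1 1⟩
  {0,8}:  v_{0} + v_{8} = v_{3} + v_{7}  ⟹  sig = ⟨2 | 1 1⟩
  {1,5}:  v_{1} + v_{5} = v_{2} + v_{3}  ⟹  sig = ⟨2 | 1 1⟩
  {1,6}:  v_{1} + v_{6} = v_{3} + v_{5}  ⟹  sig = ⟨2 | 1 1⟩
  {4,5}:  v_{4} + v_{5} = v_{2} + v_{8}  ⟹  sig = ⟨2 | 1 1⟩
  {4,6}:  v_{4} + v_{6} = v_{5} + v_{8}  ⟹  sig = ⟨2 | 1 1⟩
  {0,2}:  v_{0} + v_{2} = v_{1} + 2·v_{3}  ⟹  sig = ⟨2 | 1 2⟩
  {5,7}:  v_{5} + v_{7} = 2·v_{3} + v_{8}  ⟹  sig = ⟨2 | 1 2⟩
  {0,6}:  v_{0} + v_{6} = 4·v_{3} + v_{8}  ⟹  sig = ⟨2 | 1 4⟩
  {2,6}:  v_{2} + v_{6} = 2·v_{5}  ⟹  sig = ⟨2 | 2⟩
  {6,7}:  v_{6} + v_{7} = 3·v_{3} + 2·v_{8}  ⟹  sig = ⟨2 | 2 3⟩
  {0,5}:  v_{0} + v_{5} = 3·v_{3}  ⟹  sig = ⟨2 | 3⟩
  {1,3,7}:  v_{1} + v_{3} + v_{7} = v_{0}  ⟹  sig = ⟨3 | 1⟩
  {2,3,8}:  v_{2} + v_{3} + v_{8} = v_{5}  ⟹  sig = ⟨3 | 1⟩
  {3,5,8}:  v_{3} + v_{5} + v_{8} = v_{6}  ⟹  sig = ⟨3 | 1⟩

Sorted signature multiset PRS(X):
    ⟨2 | 0⟩
    ⟨2 | 0⟩
    ⟨2 | 1⟩
    ⟨2 | 1 1⟩
    ⟨2 | 1 1⟩
    ⟨2 | 1 1⟩
    ⟨2 | 1 1⟩
    ⟨2 | 1 1⟩
    ⟨2 | 1 1⟩
    ⟨2 | 1 2⟩
    ⟨2 | 1 2⟩
    ⟨2 | 1 4⟩
    ⟨2 | 2⟩
    ⟨2 | 2 3⟩
    ⟨2 | 3⟩
    ⟨3 | 1⟩
    ⟨3 | 1⟩
    ⟨3 | 1⟩


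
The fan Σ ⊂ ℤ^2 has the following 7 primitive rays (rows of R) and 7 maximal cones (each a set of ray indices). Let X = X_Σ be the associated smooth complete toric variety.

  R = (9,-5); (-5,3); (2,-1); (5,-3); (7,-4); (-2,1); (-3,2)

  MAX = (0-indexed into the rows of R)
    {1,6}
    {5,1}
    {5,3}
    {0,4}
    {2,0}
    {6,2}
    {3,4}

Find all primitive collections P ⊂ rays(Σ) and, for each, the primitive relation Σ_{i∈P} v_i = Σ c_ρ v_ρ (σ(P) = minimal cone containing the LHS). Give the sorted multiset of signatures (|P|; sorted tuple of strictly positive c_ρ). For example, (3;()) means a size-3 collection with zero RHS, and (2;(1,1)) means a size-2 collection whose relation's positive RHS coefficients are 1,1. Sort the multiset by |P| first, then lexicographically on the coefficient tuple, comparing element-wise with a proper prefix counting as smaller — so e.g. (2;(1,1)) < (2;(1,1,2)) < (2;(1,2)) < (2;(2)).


Σ has 14 primitive collections:

  P = {1,3}:  v_{1} + v_{3} = 0  →  sig = (2;())
  P = {2,5}:  v_{2} + v_{5} = 0  →  sig = (2;())
  P = {0,5}:  v_{0} + v_{5} = v_{4}  →  sig = (2;(1))
  P = {1,2}:  v_{1} + v_{2} = v_{6}  →  sig = (2;(1))
  P = {1,4}:  v_{1} + v_{4} = v_{2}  →  sig = (2;(1))
  P = {2,3}:  v_{2} + v_{3} = v_{4}  →  sig = (2;(1))
  P = {2,4}:  v_{2} + v_{4} = v_{0}  →  sig = (2;(1))
  P = {3,6}:  v_{3} + v_{6} = v_{2}  →  sig = (2;(1))
  P = {4,5}:  v_{4} + v_{5} = v_{3}  →  sig = (2;(1))
  P = {5,6}:  v_{5} + v_{6} = v_{1}  →  sig = (2;(1))
  P = {0,1}:  v_{0} + v_{1} = 2·v_{2}  →  sig = (2;(2))
  P = {0,3}:  v_{0} + v_{3} = 2·v_{4}  →  sig = (2;(2))
  P = {4,6}:  v_{4} + v_{6} = 2·v_{2}  →  sig = (2;(2))
  P = {0,6}:  v_{0} + v_{6} = 3·v_{2}  →  sig = (2;(3))

Sorted signature multiset PRS(X):
{ (2;()) ×2,  (2;(1)) ×8,  (2;(2)) ×3,  (2;(3)) }


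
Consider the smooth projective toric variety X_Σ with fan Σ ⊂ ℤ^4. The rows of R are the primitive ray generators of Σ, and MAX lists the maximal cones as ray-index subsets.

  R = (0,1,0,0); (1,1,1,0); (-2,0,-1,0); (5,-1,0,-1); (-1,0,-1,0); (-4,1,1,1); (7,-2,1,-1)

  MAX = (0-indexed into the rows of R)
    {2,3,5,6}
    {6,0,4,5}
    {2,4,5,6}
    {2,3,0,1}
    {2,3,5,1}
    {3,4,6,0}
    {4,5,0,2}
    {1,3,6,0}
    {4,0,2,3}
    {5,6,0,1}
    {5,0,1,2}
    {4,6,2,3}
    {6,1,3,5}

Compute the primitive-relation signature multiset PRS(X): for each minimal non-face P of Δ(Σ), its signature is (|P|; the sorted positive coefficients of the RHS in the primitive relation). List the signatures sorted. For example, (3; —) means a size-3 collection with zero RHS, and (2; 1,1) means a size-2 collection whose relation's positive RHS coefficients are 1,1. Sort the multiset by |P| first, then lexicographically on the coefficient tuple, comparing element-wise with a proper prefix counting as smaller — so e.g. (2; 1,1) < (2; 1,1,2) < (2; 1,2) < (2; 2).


|primitive collections| = 5. Relations:

  P={1,4}:  v_{1} + v_{4} = v_{0}  ⇒ sig = (2; 1)
  P={3,4,5}:  v_{3} + v_{4} + v_{5} = 0  ⇒ sig = (3; —)
  P={0,2,6}:  v_{0} + v_{2} + v_{6} = v_{3}  ⇒ sig = (3; 1)
  P={0,3,5}:  v_{0} + v_{3} + v_{5} = v_{1}  ⇒ sig = (3; 1)
  P={1,2,6}:  v_{1} + v_{2} + v_{6} = 2·v_{3} + v_{5}  ⇒ sig = (3; 1,2)

Signatures (|P|; sorted positive RHS coefficients), sorted:
{ (2; 1),  (3; —),  (3; 1) ×2,  (3; 1,2) }


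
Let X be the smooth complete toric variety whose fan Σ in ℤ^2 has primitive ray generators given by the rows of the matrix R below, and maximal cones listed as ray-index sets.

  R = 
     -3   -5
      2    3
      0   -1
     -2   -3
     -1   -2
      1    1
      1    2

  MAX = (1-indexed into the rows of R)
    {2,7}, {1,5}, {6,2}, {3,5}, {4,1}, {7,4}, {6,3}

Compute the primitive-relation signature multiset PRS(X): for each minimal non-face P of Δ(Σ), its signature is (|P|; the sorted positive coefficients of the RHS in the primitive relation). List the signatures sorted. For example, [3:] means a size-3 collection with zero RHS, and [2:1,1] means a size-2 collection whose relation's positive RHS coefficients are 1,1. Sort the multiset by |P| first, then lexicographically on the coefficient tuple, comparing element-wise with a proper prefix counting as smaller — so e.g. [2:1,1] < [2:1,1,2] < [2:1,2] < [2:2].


Primitive collections (14):

  P={2,4}:  v_{2} + v_{4} = 0  so sig = [2:]
  P={5,7}:  v_{5} + v_{7} = 0  so sig = [2:]
  P={1,2}:  v_{1} + v_{2} = v_{5}  so sig = [2:1]
  P={1,7}:  v_{1} + v_{7} = v_{4}  so sig = [2:1]
  P={2,5}:  v_{2} + v_{5} = v_{6}  so sig = [2:1]
  P={3,7}:  v_{3} + v_{7} = v_{6}  so sig = [2:1]
  P={4,5}:  v_{4} + v_{5} = v_{1}  so sig = [2:1]
  P={4,6}:  v_{4} + v_{6} = v_{5}  so sig = [2:1]
  P={5,6}:  v_{5} + v_{6} = v_{3}  so sig = [2:1]
  P={6,7}:  v_{6} + v_{7} = v_{2}  so sig = [2:1]
  P={1,6}:  v_{1} + v_{6} = 2·v_{5}  so sig = [2:2]
  P={2,3}:  v_{2} + v_{3} = 2·v_{6}  so sig = [2:2]
  P={3,4}:  v_{3} + v_{4} = 2·v_{5}  so sig = [2:2]
  P={1,3}:  v_{1} + v_{3} = 3·v_{5}  so sig = [2:3]

so the primitive-relation signature multiset is
[[2:], [2:], [2:1], [2:1], [2:1], [2:1], [2:1], [2:1], [2:1], [2:1], [2:2], [2:2], [2:2], [2:3]]


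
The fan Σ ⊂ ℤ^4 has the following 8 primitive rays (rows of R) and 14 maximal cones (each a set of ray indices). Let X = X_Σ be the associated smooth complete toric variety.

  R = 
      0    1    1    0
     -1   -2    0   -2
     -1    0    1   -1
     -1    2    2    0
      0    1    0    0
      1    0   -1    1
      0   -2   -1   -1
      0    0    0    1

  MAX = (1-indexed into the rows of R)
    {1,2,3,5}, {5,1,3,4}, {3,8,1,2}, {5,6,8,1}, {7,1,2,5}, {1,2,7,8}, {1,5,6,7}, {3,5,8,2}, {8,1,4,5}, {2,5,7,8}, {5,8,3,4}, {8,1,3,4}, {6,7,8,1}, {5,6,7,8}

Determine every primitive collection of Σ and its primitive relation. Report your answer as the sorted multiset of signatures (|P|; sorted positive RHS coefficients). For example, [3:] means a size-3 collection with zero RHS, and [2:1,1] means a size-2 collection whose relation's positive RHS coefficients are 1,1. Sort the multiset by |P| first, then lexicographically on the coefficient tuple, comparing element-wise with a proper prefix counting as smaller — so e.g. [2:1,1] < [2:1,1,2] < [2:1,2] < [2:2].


Primitive collections (9):

  {3,6}:  v_{3} + v_{6} = 0  ⇒ sig = [2:]
  {2,6}:  v_{2} + v_{6} = v_{7}  ⇒ sig = [2:1]
  {3,7}:  v_{3} + v_{7} = v_{2}  ⇒ sig = [2:1]
  {4,7}:  v_{4} + v_{7} = v_{3}  ⇒ sig = [2:1]
  {4,6}:  v_{4} + v_{6} = v_{1} + v_{5} + v_{8}  ⇒ sig = [2:1,1,1]
  {2,4}:  v_{2} + v_{4} = 2·v_{3}  ⇒ sig = [2:2]
  {1,5,7,8}:  v_{1} + v_{5} + v_{7} + v_{8} = 0  ⇒ sig = [4:]
  {1,2,5,8}:  v_{1} + v_{2} + v_{5} + v_{8} = v_{3}  ⇒ sig = [4:1]
  {1,3,5,8}:  v_{1} + v_{3} + v_{5} + v_{8} = v_{4}  ⇒ sig = [4:1]

so the primitive-relation signature multiset is
    |P|=2: 6 collections, coeffs (), (1), (1), (1), (1,1,1), (2)
    |P|=4: 3 collections, coeffs (), (1), (1)


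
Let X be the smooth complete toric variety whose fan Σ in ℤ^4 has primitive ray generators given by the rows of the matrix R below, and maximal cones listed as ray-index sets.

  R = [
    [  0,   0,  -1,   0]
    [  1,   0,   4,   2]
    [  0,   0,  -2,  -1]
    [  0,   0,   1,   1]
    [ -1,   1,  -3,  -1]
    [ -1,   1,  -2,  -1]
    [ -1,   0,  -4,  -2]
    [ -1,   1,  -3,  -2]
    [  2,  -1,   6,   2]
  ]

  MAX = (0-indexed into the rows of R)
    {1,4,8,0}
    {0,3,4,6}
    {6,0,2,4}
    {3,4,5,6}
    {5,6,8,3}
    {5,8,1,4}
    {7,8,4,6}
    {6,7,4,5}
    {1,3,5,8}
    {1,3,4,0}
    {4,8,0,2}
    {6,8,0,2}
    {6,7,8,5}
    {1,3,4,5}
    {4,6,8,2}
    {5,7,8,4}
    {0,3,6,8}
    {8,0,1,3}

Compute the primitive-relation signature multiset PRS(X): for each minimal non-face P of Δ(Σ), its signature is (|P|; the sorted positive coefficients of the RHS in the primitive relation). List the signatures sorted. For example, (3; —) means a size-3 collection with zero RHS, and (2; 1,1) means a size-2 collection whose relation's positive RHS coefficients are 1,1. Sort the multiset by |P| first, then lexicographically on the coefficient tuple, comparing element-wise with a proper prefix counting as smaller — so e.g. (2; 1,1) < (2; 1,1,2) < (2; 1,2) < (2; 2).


12 minimal non-faces of Δ(Σ) (on 9 rays):

  P={1,6}:  v_{1} + v_{6} = 0  so sig = (2; —)
  P={0,5}:  v_{0} + v_{5} = v_{4}  so sig = (2; 1)
  P={2,3}:  v_{2} + v_{3} = v_{0}  so sig = (2; 1)
  P={3,7}:  v_{3} + v_{7} = v_{5}  so sig = (2; 1)
  P={1,2}:  v_{1} + v_{2} = v_{0} + v_{4} + v_{8}  so sig = (2; 1,1,1)
  P={1,7}:  v_{1} + v_{7} = v_{4} + v_{5} + v_{8}  so sig = (2; 1,1,1)
  P={0,7}:  v_{0} + v_{7} = 2·v_{4} + v_{6} + v_{8}  so sig = (2; 1,1,2)
  P={2,5}:  v_{2} + v_{5} = 2·v_{4} + v_{6} + v_{8}  so sig = (2; 1,1,2)
  P={2,7}:  v_{2} + v_{7} = 3·v_{4} + 2·v_{6} + 2·v_{8}  so sig = (2; 2,2,3)
  P={3,4,8}:  v_{3} + v_{4} + v_{8} = v_{1}  so sig = (3; 1)
  P={0,4,6,8}:  v_{0} + v_{4} + v_{6} + v_{8} = v_{2}  so sig = (4; 1)
  P={4,5,6,8}:  v_{4} + v_{5} + v_{6} + v_{8} = v_{7}  so sig = (4; 1)

Hence PRS(X_Σ) =
{ (2; —),  (2; 1) ×3,  (2; 1,1,1) ×2,  (2; 1,1,2) ×2,  (2; 2,2,3),  (3; 1),  (4; 1) ×2 }


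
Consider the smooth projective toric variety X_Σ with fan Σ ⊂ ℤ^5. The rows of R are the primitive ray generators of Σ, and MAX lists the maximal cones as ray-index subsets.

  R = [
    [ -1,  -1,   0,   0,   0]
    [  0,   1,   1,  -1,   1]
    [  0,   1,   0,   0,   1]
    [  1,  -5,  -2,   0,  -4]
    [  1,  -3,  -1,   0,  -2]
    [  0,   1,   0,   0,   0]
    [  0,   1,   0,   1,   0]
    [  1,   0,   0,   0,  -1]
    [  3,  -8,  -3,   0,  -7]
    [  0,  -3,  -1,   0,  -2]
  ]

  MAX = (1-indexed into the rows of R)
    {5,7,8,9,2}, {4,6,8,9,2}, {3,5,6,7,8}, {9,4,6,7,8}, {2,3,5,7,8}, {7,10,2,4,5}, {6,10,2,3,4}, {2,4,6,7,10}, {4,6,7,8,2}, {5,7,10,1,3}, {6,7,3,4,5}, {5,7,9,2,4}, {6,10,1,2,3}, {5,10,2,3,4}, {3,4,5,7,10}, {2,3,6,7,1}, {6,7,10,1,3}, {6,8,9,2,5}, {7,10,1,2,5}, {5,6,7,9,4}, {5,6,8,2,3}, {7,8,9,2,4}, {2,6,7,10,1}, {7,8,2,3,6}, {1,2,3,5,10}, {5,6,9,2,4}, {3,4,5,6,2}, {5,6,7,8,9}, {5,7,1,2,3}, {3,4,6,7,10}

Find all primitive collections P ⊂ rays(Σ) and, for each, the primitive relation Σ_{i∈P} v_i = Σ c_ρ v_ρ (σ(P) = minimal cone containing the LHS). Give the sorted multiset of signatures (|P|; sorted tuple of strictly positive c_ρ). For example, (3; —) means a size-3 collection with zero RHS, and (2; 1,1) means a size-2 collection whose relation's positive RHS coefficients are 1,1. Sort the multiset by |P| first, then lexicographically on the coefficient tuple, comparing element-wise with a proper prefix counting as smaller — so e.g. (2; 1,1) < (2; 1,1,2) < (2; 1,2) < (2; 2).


Σ has 14 primitive collections:

  • {1,8}:  v_{1} + v_{8} = v_{2} + v_{7} + v_{10}  so sig = (2; 1,1,1)
  • {8,10}:  v_{8} + v_{10} = v_{2} + v_{4} + v_{7}  so sig = (2; 1,1,1)
  • {1,9}:  v_{1} + v_{9} = v_{2} + v_{4} + v_{5} + v_{7} + v_{10}  so sig = (2; 1,1,1,1,1)
  • {9,10}:  v_{9} + v_{10} = v_{2} + 2·v_{4} + v_{5} + v_{7}  so sig = (2; 1,1,1,2)
  • {1,4}:  v_{1} + v_{4} = 2·v_{10}  so sig = (2; 2)
  • {3,9}:  v_{3} + v_{9} = 3·v_{5} + 2·v_{6}  so sig = (2; 2,3)
  • {1,5,6}:  v_{1} + v_{5} + v_{6} = v_{10}  so sig = (3; 1)
  • {4,5,8}:  v_{4} + v_{5} + v_{8} = v_{9}  so sig = (3; 1)
  • {5,6,10}:  v_{5} + v_{6} + v_{10} = v_{4}  so sig = (3; 1)
  • {3,4,8}:  v_{3} + v_{4} + v_{8} = 2·v_{5} + 2·v_{6}  so sig = (3; 2,2)
  • {2,3,7,10}:  v_{2} + v_{3} + v_{7} + v_{10} = 0  so sig = (4; —)
  • {2,5,6,7}:  v_{2} + v_{5} + v_{6} + v_{7} = v_{8}  so sig = (4; 1)
  • {2,3,4,7}:  v_{2} + v_{3} + v_{4} + v_{7} = v_{5} + v_{6}  so sig = (4; 1,1)
  • {2,6,7,9}:  v_{2} + v_{6} + v_{7} + v_{9} = v_{4} + 2·v_{8}  so sig = (4; 1,2)

Hence PRS(X_Σ) =
{ (2; 1,1,1) ×2,  (2; 1,1,1,1,1),  (2; 1,1,1,2),  (2; 2),  (2; 2,3),  (3; 1) ×3,  (3; 2,2),  (4; —),  (4; 1),  (4; 1,1),  (4; 1,2) }


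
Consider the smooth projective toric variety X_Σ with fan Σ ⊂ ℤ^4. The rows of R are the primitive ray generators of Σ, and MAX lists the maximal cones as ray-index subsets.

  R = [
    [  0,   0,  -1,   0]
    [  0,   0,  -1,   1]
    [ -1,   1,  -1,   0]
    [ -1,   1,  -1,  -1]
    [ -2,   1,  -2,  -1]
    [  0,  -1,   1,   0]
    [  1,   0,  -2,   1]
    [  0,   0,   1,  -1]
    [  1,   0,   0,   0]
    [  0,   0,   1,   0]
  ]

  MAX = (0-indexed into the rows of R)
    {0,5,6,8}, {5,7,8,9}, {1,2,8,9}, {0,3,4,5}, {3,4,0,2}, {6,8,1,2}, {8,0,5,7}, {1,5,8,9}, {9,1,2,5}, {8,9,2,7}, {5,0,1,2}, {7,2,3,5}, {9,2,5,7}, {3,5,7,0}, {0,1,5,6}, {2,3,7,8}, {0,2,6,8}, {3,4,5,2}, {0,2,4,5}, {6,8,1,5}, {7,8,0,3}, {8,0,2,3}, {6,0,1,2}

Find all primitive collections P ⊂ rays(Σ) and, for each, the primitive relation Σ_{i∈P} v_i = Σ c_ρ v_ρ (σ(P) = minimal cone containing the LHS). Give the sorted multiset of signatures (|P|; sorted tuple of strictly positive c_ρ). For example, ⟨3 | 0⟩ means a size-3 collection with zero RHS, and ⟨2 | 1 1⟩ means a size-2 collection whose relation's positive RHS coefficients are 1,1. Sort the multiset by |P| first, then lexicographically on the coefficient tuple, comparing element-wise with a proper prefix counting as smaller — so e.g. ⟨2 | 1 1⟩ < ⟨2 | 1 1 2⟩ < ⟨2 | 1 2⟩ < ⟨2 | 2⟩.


|primitive collections| = 18. Relations:

  P={0,9}:  v_{0} + v_{9} = 0  ⇒ sig = ⟨2 | 0⟩
  P={1,7}:  v_{1} + v_{7} = 0  ⇒ sig = ⟨2 | 0⟩
  P={1,3}:  v_{1} + v_{3} = v_{0} + v_{2}  ⇒ sig = ⟨2 | 1 1⟩
  P={3,9}:  v_{3} + v_{9} = v_{2} + v_{7}  ⇒ sig = ⟨2 | 1 1⟩
  P={4,8}:  v_{4} + v_{8} = v_{0} + v_{3}  ⇒ sig = ⟨2 | 1 1⟩
  P={6,7}:  v_{6} + v_{7} = v_{0} + v_{8}  ⇒ sig = ⟨2 | 1 1⟩
  P={6,9}:  v_{6} + v_{9} = v_{1} + v_{8}  ⇒ sig = ⟨2 | 1 1⟩
  P={4,9}:  v_{4} + v_{9} = v_{2} + v_{3} + v_{5}  ⇒ sig = ⟨2 | 1 1 1⟩
  P={3,6}:  v_{3} + v_{6} = 2·v_{0} + v_{2} + v_{8}  ⇒ sig = ⟨2 | 1 1 2⟩
  P={4,7}:  v_{4} + v_{7} = 2·v_{3} + v_{5}  ⇒ sig = ⟨2 | 1 2⟩
  P={1,4}:  v_{1} + v_{4} = 2·v_{0} + 2·v_{2} + v_{5}  ⇒ sig = ⟨2 | 1 2 2⟩
  P={4,6}:  v_{4} + v_{6} = 3·v_{0} + v_{2}  ⇒ sig = ⟨2 | 1 3⟩
  P={2,5,8}:  v_{2} + v_{5} + v_{8} = 0  ⇒ sig = ⟨3 | 0⟩
  P={0,1,8}:  v_{0} + v_{1} + v_{8} = v_{6}  ⇒ sig = ⟨3 | 1⟩
  P={0,2,7}:  v_{0} + v_{2} + v_{7} = v_{3}  ⇒ sig = ⟨3 | 1⟩
  P={2,5,6}:  v_{2} + v_{5} + v_{6} = v_{0} + v_{1}  ⇒ sig = ⟨3 | 1 1⟩
  P={3,5,8}:  v_{3} + v_{5} + v_{8} = v_{0} + v_{7}  ⇒ sig = ⟨3 | 1 1⟩
  P={0,2,3,5}:  v_{0} + v_{2} + v_{3} + v_{5} = v_{4}  ⇒ sig = ⟨4 | 1⟩

so the primitive-relation signature multiset is
    |P|=2: 12 collections, coeffs (), (), (1,1), (1,1), (1,1), (1,1), (1,1), (1,1,1), (1,1,2), (1,2), (1,2,2), (1,3)
    |P|=3: 5 collections, coeffs (), (1), (1), (1,1), (1,1)
    |P|=4: 1 collection, coeffs (1)


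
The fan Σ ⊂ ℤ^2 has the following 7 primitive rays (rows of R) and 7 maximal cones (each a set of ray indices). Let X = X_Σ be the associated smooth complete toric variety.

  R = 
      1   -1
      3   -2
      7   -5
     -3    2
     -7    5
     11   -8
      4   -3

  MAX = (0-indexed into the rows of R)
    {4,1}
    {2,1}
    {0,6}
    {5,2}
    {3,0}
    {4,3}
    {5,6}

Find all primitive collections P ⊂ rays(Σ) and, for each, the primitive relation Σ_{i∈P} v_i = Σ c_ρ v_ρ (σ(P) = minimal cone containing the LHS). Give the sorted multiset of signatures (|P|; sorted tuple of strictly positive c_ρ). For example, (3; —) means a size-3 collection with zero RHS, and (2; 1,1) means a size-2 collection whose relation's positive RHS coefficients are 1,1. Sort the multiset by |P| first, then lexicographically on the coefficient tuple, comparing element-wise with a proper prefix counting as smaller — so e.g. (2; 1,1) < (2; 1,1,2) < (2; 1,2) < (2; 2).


|primitive collections| = 14. Relations:

  • {1,3}:  v_{1} + v_{3} = 0 ; sig = (2; —)
  • {2,4}:  v_{2} + v_{4} = 0 ; sig = (2; —)
  • {0,1}:  v_{0} + v_{1} = v_{6} ; sig = (2; 1)
  • {1,6}:  v_{1} + v_{6} = v_{2} ; sig = (2; 1)
  • {2,3}:  v_{2} + v_{3} = v_{6} ; sig = (2; 1)
  • {2,6}:  v_{2} + v_{6} = v_{5} ; sig = (2; 1)
  • {3,6}:  v_{3} + v_{6} = v_{0} ; sig = (2; 1)
  • {4,5}:  v_{4} + v_{5} = v_{6} ; sig = (2; 1)
  • {4,6}:  v_{4} + v_{6} = v_{3} ; sig = (2; 1)
  • {0,2}:  v_{0} + v_{2} = 2·v_{6} ; sig = (2; 2)
  • {0,4}:  v_{0} + v_{4} = 2·v_{3} ; sig = (2; 2)
  • {1,5}:  v_{1} + v_{5} = 2·v_{2} ; sig = (2; 2)
  • {3,5}:  v_{3} + v_{5} = 2·v_{6} ; sig = (2; 2)
  • {0,5}:  v_{0} + v_{5} = 3·v_{6} ; sig = (2; 3)

Hence PRS(X_Σ) =
    |P|=2: 14 collections, coeffs (), (), (1), (1), (1), (1), (1), (1), (1), (2), (2), (2), (2), (3)


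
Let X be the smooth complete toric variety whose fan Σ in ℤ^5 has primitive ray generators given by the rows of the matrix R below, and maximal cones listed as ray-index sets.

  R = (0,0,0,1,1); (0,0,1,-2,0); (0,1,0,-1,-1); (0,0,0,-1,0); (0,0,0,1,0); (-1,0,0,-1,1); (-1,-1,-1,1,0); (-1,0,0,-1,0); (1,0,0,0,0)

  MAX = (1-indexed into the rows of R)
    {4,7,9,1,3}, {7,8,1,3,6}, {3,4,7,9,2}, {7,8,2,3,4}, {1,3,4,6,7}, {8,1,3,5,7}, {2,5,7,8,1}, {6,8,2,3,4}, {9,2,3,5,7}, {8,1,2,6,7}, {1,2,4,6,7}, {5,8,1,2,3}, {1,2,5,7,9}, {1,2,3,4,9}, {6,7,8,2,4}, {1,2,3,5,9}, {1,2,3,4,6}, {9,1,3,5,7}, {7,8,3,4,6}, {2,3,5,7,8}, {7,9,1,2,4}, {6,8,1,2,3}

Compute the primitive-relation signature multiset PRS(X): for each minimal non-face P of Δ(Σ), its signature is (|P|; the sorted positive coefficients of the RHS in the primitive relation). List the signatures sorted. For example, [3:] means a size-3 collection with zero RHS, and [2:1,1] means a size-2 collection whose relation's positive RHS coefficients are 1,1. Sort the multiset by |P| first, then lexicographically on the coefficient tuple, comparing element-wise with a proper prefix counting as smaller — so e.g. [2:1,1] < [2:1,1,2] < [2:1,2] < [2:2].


Δ(Σ) — 9 vertices, 7 min non-faces:

  P = {4,5}:  v_{4} + v_{5} = 0  ⟹  sig = [2:]
  P = {8,9}:  v_{8} + v_{9} = v_{4}  ⟹  sig = [2:1]
  P = {5,6}:  v_{5} + v_{6} = v_{1} + v_{8}  ⟹  sig = [2:1,1]
  P = {6,9}:  v_{6} + v_{9} = v_{1} + 2·v_{4}  ⟹  sig = [2:1,2]
  P = {1,4,8}:  v_{1} + v_{4} + v_{8} = v_{6}  ⟹  sig = [3:1]
  P = {1,2,3,7}:  v_{1} + v_{2} + v_{3} + v_{7} = v_{8}  ⟹  sig = [4:1]
  P = {2,3,6,7}:  v_{2} + v_{3} + v_{6} + v_{7} = v_{4} + 2·v_{8}  ⟹  sig = [4:1,2]

Sorted signature multiset PRS(X):
[[2:], [2:1], [2:1,1], [2:1,2], [3:1], [4:1], [4:1,2]]


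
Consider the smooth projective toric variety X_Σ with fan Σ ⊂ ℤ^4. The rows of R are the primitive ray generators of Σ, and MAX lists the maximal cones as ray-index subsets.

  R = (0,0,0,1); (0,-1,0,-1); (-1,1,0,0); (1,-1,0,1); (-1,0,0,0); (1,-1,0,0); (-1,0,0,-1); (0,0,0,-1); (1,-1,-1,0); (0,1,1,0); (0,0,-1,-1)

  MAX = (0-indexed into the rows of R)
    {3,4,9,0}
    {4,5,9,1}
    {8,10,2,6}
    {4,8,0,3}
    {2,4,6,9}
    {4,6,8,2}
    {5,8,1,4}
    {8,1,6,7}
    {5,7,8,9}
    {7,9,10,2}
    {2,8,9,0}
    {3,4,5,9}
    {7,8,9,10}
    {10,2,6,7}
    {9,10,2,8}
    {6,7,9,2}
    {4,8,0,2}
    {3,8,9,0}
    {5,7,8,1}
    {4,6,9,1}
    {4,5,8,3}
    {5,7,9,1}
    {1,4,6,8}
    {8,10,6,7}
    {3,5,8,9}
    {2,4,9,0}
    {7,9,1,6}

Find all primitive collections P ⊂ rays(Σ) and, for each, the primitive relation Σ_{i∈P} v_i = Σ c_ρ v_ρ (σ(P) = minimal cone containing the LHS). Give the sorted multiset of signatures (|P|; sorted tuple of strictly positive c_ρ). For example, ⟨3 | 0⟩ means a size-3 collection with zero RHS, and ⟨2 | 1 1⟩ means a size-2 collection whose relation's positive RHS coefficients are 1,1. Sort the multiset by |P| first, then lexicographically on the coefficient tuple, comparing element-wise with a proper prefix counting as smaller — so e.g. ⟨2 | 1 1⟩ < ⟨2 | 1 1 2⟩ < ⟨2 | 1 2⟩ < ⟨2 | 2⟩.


The 22 primitive collections of Σ (r=11, n=4):

  P = {0,7}:  v_{0} + v_{7} = 0  so sig = ⟨2 | 0⟩
  P = {2,5}:  v_{2} + v_{5} = 0  so sig = ⟨2 | 0⟩
  P = {0,5}:  v_{0} + v_{5} = v_{3}  so sig = ⟨2 | 1⟩
  P = {0,6}:  v_{0} + v_{6} = v_{4}  so sig = ⟨2 | 1⟩
  P = {1,2}:  v_{1} + v_{2} = v_{6}  so sig = ⟨2 | 1⟩
  P = {2,3}:  v_{2} + v_{3} = v_{0}  so sig = ⟨2 | 1⟩
  P = {3,7}:  v_{3} + v_{7} = v_{5}  so sig = ⟨2 | 1⟩
  P = {3,10}:  v_{3} + v_{10} = v_{8}  so sig = ⟨2 | 1⟩
  P = {4,7}:  v_{4} + v_{7} = v_{6}  so sig = ⟨2 | 1⟩
  P = {5,6}:  v_{5} + v_{6} = v_{1}  so sig = ⟨2 | 1⟩
  P = {0,1}:  v_{0} + v_{1} = v_{4} + v_{5}  so sig = ⟨2 | 1 1⟩
  P = {0,10}:  v_{0} + v_{10} = v_{2} + v_{8}  so sig = ⟨2 | 1 1⟩
  P = {3,6}:  v_{3} + v_{6} = v_{4} + v_{5}  so sig = ⟨2 | 1 1⟩
  P = {5,10}:  v_{5} + v_{10} = v_{7} + v_{8}  so sig = ⟨2 | 1 1⟩
  P = {1,10}:  v_{1} + v_{10} = v_{6} + v_{7} + v_{8}  so sig = ⟨2 | 1 1 1⟩
  P = {4,10}:  v_{4} + v_{10} = v_{2} + v_{6} + v_{8}  so sig = ⟨2 | 1 1 1⟩
  P = {1,3}:  v_{1} + v_{3} = v_{4} + 2·v_{5}  so sig = ⟨2 | 1 2⟩
  P = {4,8,9}:  v_{4} + v_{8} + v_{9} = 0  so sig = ⟨3 | 0⟩
  P = {2,7,8}:  v_{2} + v_{7} + v_{8} = v_{10}  so sig = ⟨3 | 1⟩
  P = {6,8,9}:  v_{6} + v_{8} + v_{9} = v_{7}  so sig = ⟨3 | 1⟩
  P = {1,8,9}:  v_{1} + v_{8} + v_{9} = v_{5} + v_{7}  so sig = ⟨3 | 1 1⟩
  P = {6,9,10}:  v_{6} + v_{9} + v_{10} = v_{2} + 2·v_{7}  so sig = ⟨3 | 1 2⟩

Signatures (|P|; sorted positive RHS coefficients), sorted:
[⟨2 | 0⟩, ⟨2 | 0⟩, ⟨2 | 1⟩, ⟨2 | 1⟩, ⟨2 | 1⟩, ⟨2 | 1⟩, ⟨2 | 1⟩, ⟨2 | 1⟩, ⟨2 | 1⟩, ⟨2 | 1⟩, ⟨2 | 1 1⟩, ⟨2 | 1 1⟩, ⟨2 | 1 1⟩, ⟨2 | 1 1⟩, ⟨2 | 1 1 1⟩, ⟨2 | 1 1 1⟩, ⟨2 | 1 2⟩, ⟨3 | 0⟩, ⟨3 | 1⟩, ⟨3 | 1⟩, ⟨3 | 1 1⟩, ⟨3 | 1 2⟩]


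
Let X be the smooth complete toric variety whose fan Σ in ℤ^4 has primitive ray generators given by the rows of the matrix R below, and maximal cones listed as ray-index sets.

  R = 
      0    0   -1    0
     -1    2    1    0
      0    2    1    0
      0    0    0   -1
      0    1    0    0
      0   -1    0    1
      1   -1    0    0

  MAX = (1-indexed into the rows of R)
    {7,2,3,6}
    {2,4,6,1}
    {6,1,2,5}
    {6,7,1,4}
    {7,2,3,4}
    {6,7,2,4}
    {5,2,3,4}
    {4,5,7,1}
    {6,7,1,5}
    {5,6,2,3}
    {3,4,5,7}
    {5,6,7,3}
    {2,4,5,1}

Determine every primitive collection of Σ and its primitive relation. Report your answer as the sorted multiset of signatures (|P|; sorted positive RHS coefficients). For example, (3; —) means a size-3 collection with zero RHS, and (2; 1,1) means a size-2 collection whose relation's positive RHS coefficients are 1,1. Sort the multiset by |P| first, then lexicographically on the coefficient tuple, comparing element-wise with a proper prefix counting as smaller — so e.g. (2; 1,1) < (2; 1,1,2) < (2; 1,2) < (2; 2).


|primitive collections| = 5. Relations:

  P = {1,3}:  v_{1} + v_{3} = 2·v_{5}  ⟹  sig = (2; 2)
  P = {4,5,6}:  v_{4} + v_{5} + v_{6} = 0  ⟹  sig = (3; —)
  P = {1,2,7}:  v_{1} + v_{2} + v_{7} = v_{5}  ⟹  sig = (3; 1)
  P = {2,5,7}:  v_{2} + v_{5} + v_{7} = v_{3}  ⟹  sig = (3; 1)
  P = {3,4,6}:  v_{3} + v_{4} + v_{6} = v_{2} + v_{7}  ⟹  sig = (3; 1,1)

Hence PRS(X_Σ) =
{ (2; 2),  (3; —),  (3; 1) ×2,  (3; 1,1) }


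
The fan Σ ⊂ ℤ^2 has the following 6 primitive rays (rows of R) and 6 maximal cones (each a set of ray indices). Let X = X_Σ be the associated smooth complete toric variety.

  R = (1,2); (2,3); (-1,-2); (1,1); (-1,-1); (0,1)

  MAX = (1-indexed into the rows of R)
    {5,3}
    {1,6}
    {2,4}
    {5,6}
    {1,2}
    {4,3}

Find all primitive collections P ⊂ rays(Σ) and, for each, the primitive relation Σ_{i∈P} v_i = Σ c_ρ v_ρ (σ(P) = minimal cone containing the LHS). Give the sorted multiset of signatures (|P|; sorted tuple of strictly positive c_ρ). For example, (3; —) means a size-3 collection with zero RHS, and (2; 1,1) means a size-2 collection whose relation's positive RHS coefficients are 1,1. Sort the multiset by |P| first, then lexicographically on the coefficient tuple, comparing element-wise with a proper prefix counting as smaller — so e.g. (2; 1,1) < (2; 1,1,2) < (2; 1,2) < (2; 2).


Primitive collections (9):

  • {1,3}:  v_{1} + v_{3} = 0  ⇒ sig = (2; —)
  • {4,5}:  v_{4} + v_{5} = 0  ⇒ sig = (2; —)
  • {1,4}:  v_{1} + v_{4} = v_{2}  ⇒ sig = (2; 1)
  • {1,5}:  v_{1} + v_{5} = v_{6}  ⇒ sig = (2; 1)
  • {2,3}:  v_{2} + v_{3} = v_{4}  ⇒ sig = (2; 1)
  • {2,5}:  v_{2} + v_{5} = v_{1}  ⇒ sig = (2; 1)
  • {3,6}:  v_{3} + v_{6} = v_{5}  ⇒ sig = (2; 1)
  • {4,6}:  v_{4} + v_{6} = v_{1}  ⇒ sig = (2; 1)
  • {2,6}:  v_{2} + v_{6} = 2·v_{1}  ⇒ sig = (2; 2)

so the primitive-relation signature multiset is
[(2; —), (2; —), (2; 1), (2; 1), (2; 1), (2; 1), (2; 1), (2; 1), (2; 2)]


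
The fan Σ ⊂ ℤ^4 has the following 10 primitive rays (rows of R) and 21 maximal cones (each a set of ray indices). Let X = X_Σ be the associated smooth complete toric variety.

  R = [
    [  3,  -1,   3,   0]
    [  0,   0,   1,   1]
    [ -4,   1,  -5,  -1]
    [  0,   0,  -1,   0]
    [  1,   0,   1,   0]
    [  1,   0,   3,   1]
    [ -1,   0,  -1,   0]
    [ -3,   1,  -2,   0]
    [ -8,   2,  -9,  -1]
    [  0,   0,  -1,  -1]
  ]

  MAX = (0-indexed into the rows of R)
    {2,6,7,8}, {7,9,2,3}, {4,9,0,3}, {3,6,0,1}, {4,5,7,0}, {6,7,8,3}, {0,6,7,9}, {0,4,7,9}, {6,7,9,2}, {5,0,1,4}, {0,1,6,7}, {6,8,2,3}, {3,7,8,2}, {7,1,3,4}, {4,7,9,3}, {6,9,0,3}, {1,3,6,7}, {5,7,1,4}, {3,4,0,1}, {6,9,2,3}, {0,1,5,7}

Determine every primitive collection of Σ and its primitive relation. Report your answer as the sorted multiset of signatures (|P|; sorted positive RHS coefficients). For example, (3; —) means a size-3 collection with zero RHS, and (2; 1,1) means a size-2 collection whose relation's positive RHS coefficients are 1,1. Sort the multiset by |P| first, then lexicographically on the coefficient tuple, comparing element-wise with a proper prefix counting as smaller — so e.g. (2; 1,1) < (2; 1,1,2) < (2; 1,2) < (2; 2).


Σ has 18 primitive collections:

  {1,9}:  v_{1} + v_{9} = 0  ⟹  sig = (2; —)
  {4,6}:  v_{4} + v_{6} = 0  ⟹  sig = (2; —)
  {2,5}:  v_{2} + v_{5} = v_{7}  ⟹  sig = (2; 1)
  {0,2}:  v_{0} + v_{2} = v_{6} + v_{9}  ⟹  sig = (2; 1,1)
  {0,8}:  v_{0} + v_{8} = v_{2} + v_{6}  ⟹  sig = (2; 1,1)
  {3,5}:  v_{3} + v_{5} = v_{1} + v_{4}  ⟹  sig = (2; 1,1)
  {1,2}:  v_{1} + v_{2} = v_{3} + v_{6} + v_{7}  ⟹  sig = (2; 1,1,1)
  {2,4}:  v_{2} + v_{4} = v_{3} + v_{7} + v_{9}  ⟹  sig = (2; 1,1,1)
  {4,8}:  v_{4} + v_{8} = v_{2} + v_{3} + v_{7}  ⟹  sig = (2; 1,1,1)
  {5,6}:  v_{5} + v_{6} = v_{0} + v_{1} + v_{7}  ⟹  sig = (2; 1,1,1)
  {5,9}:  v_{5} + v_{9} = v_{0} + v_{4} + v_{7}  ⟹  sig = (2; 1,1,1)
  {5,8}:  v_{5} + v_{8} = v_{3} + v_{6} + 2·v_{7}  ⟹  sig = (2; 1,1,2)
  {8,9}:  v_{8} + v_{9} = 2·v_{2}  ⟹  sig = (2; 2)
  {1,8}:  v_{1} + v_{8} = 2·v_{3} + 2·v_{6} + 2·v_{7}  ⟹  sig = (2; 2,2,2)
  {0,3,7}:  v_{0} + v_{3} + v_{7} = 0  ⟹  sig = (3; —)
  {0,1,4,7}:  v_{0} + v_{1} + v_{4} + v_{7} = v_{5}  ⟹  sig = (4; 1)
  {2,3,6,7}:  v_{2} + v_{3} + v_{6} + v_{7} = v_{8}  ⟹  sig = (4; 1)
  {3,6,7,9}:  v_{3} + v_{6} + v_{7} + v_{9} = v_{2}  ⟹  sig = (4; 1)

Signatures (|P|; sorted positive RHS coefficients), sorted:
[(2; —), (2; —), (2; 1), (2; 1,1), (2; 1,1), (2; 1,1), (2; 1,1,1), (2; 1,1,1), (2; 1,1,1), (2; 1,1,1), (2; 1,1,1), (2; 1,1,2), (2; 2), (2; 2,2,2), (3; —), (4; 1), (4; 1), (4; 1)]


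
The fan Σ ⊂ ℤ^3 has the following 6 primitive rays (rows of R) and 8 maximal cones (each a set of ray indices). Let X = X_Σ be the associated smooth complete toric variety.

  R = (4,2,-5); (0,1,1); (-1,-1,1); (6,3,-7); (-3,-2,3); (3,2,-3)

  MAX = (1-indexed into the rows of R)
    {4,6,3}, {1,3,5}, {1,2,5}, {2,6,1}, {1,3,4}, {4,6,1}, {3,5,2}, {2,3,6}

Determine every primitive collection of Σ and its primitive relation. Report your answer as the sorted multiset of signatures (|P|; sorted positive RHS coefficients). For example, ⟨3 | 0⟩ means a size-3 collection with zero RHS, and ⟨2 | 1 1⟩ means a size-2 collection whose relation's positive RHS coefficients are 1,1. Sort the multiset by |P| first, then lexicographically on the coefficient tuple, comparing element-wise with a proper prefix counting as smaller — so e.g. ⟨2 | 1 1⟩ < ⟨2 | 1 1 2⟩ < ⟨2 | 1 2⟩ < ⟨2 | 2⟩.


The 5 primitive collections of Σ (r=6, n=3):

  • {5,6}:  v_{5} + v_{6} = 0 ; sig = ⟨2 | 0⟩
  • {4,5}:  v_{4} + v_{5} = v_{1} + v_{3} ; sig = ⟨2 | 1 1⟩
  • {2,4}:  v_{2} + v_{4} = 2·v_{6} ; sig = ⟨2 | 2⟩
  • {1,2,3}:  v_{1} + v_{2} + v_{3} = v_{6} ; sig = ⟨3 | 1⟩
  • {1,3,6}:  v_{1} + v_{3} + v_{6} = v_{4} ; sig = ⟨3 | 1⟩

Sorted signature multiset PRS(X):
    |P|=2: 3 collections, coeffs (), (1,1), (2)
    |P|=3: 2 collections, coeffs (1), (1)


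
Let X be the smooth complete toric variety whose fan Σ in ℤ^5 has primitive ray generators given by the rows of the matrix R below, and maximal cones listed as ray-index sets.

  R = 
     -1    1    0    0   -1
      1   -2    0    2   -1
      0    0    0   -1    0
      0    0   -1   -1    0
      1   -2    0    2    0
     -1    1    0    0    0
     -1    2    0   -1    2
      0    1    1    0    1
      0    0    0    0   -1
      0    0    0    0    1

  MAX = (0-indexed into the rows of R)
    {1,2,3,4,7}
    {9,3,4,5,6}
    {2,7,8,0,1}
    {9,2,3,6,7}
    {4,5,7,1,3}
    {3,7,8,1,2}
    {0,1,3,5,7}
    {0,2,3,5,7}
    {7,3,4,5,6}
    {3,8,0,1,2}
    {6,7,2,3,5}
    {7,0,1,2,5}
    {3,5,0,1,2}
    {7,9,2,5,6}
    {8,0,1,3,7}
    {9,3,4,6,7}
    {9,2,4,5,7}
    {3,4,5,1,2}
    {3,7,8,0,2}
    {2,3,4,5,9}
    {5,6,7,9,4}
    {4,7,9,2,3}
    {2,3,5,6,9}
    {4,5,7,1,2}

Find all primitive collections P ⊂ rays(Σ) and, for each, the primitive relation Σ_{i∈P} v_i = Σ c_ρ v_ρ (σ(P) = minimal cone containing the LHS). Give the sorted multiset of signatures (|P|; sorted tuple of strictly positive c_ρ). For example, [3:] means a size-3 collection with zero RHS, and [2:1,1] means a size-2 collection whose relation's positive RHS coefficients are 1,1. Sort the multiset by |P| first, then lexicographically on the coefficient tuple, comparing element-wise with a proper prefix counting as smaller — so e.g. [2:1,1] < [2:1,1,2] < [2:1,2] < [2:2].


14 minimal non-faces of Δ(Σ) (on 10 rays):

  {8,9}:  v_{8} + v_{9} = 0  ⟹  sig = [2:]
  {0,9}:  v_{0} + v_{9} = v_{5}  ⟹  sig = [2:1]
  {1,9}:  v_{1} + v_{9} = v_{4}  ⟹  sig = [2:1]
  {4,8}:  v_{4} + v_{8} = v_{1}  ⟹  sig = [2:1]
  {5,8}:  v_{5} + v_{8} = v_{0}  ⟹  sig = [2:1]
  {0,4}:  v_{0} + v_{4} = v_{1} + v_{5}  ⟹  sig = [2:1,1]
  {6,8}:  v_{6} + v_{8} = v_{3} + v_{5} + v_{7}  ⟹  sig = [2:1,1,1]
  {1,6}:  v_{1} + v_{6} = v_{3} + v_{4} + v_{5} + v_{7}  ⟹  sig = [2:1,1,1,1]
  {0,6}:  v_{0} + v_{6} = v_{3} + 2·v_{5} + v_{7}  ⟹  sig = [2:1,1,2]
  {2,4,6}:  v_{2} + v_{4} + v_{6} = 2·v_{9}  ⟹  sig = [3:2]
  {3,5,7,9}:  v_{3} + v_{5} + v_{7} + v_{9} = v_{6}  ⟹  sig = [4:1]
  {1,2,3,5,7}:  v_{1} + v_{2} + v_{3} + v_{5} + v_{7} = 0  ⟹  sig = [5:]
  {0,1,2,3,7}:  v_{0} + v_{1} + v_{2} + v_{3} + v_{7} = v_{8}  ⟹  sig = [5:1]
  {2,3,4,5,7}:  v_{2} + v_{3} + v_{4} + v_{5} + v_{7} = v_{9}  ⟹  sig = [5:1]

Sorted signature multiset PRS(X):
    [2:]
    [2:1]
    [2:1]
    [2:1]
    [2:1]
    [2:1,1]
    [2:1,1,1]
    [2:1,1,1,1]
    [2:1,1,2]
    [3:2]
    [4:1]
    [5:]
    [5:1]
    [5:1]


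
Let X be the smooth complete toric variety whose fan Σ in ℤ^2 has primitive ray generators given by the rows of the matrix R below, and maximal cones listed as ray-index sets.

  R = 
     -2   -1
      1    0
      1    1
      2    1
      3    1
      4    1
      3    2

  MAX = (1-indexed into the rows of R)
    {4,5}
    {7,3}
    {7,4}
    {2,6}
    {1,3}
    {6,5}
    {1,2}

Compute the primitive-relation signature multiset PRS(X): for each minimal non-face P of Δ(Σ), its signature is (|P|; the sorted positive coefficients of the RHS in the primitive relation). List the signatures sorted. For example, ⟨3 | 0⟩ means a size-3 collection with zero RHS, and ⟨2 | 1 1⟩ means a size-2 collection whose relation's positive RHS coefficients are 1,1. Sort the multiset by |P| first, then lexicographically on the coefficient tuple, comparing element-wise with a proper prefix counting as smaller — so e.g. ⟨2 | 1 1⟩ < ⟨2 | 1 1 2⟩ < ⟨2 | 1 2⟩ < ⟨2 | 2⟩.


The 14 primitive collections of Σ (r=7, n=2):

  P = {1,4}:  v_{1} + v_{4} = 0 — sig = ⟨2 | 0⟩
  P = {1,5}:  v_{1} + v_{5} = v_{2} — sig = ⟨2 | 1⟩
  P = {1,7}:  v_{1} + v_{7} = v_{3} — sig = ⟨2 | 1⟩
  P = {2,3}:  v_{2} + v_{3} = v_{4} — sig = ⟨2 | 1⟩
  P = {2,4}:  v_{2} + v_{4} = v_{5} — sig = ⟨2 | 1⟩
  P = {2,5}:  v_{2} + v_{5} = v_{6} — sig = ⟨2 | 1⟩
  P = {3,4}:  v_{3} + v_{4} = v_{7} — sig = ⟨2 | 1⟩
  P = {3,6}:  v_{3} + v_{6} = v_{4} + v_{5} — sig = ⟨2 | 1 1⟩
  P = {6,7}:  v_{6} + v_{7} = 2·v_{4} + v_{5} — sig = ⟨2 | 1 2⟩
  P = {1,6}:  v_{1} + v_{6} = 2·v_{2} — sig = ⟨2 | 2⟩
  P = {2,7}:  v_{2} + v_{7} = 2·v_{4} — sig = ⟨2 | 2⟩
  P = {3,5}:  v_{3} + v_{5} = 2·v_{4} — sig = ⟨2 | 2⟩
  P = {4,6}:  v_{4} + v_{6} = 2·v_{5} — sig = ⟨2 | 2⟩
  P = {5,7}:  v_{5} + v_{7} = 3·v_{4} — sig = ⟨2 | 3⟩

Hence PRS(X_Σ) =
    |P|=2: 14 collections, coeffs (), (1), (1), (1), (1), (1), (1), (1,1), (1,2), (2), (2), (2), (2), (3)


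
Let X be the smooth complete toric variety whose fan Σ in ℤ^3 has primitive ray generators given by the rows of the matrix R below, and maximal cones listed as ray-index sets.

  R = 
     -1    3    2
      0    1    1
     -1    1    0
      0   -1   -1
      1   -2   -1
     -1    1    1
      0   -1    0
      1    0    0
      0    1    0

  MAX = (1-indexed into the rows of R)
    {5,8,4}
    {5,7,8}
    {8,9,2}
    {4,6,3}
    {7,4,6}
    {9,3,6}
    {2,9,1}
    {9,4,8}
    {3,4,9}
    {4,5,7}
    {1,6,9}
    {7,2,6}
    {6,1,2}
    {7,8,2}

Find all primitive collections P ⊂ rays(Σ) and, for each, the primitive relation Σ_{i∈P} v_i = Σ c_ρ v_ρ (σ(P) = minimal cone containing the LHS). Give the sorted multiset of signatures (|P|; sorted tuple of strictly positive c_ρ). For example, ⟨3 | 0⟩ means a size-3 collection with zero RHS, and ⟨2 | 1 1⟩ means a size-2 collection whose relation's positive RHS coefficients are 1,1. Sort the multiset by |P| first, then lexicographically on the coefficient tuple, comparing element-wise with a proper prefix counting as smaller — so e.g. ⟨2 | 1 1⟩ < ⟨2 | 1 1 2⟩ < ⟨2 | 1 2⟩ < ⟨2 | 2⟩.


The 18 primitive collections of Σ (r=9, n=3):

  {2,4}:  v_{2} + v_{4} = 0  so sig = ⟨2 | 0⟩
  {7,9}:  v_{7} + v_{9} = 0  so sig = ⟨2 | 0⟩
  {1,5}:  v_{1} + v_{5} = v_{2}  so sig = ⟨2 | 1⟩
  {3,5}:  v_{3} + v_{5} = v_{4}  so sig = ⟨2 | 1⟩
  {3,8}:  v_{3} + v_{8} = v_{9}  so sig = ⟨2 | 1⟩
  {5,6}:  v_{5} + v_{6} = v_{7}  so sig = ⟨2 | 1⟩
  {6,8}:  v_{6} + v_{8} = v_{2}  so sig = ⟨2 | 1⟩
  {1,4}:  v_{1} + v_{4} = v_{6} + v_{9}  so sig = ⟨2 | 1 1⟩
  {1,7}:  v_{1} + v_{7} = v_{2} + v_{6}  so sig = ⟨2 | 1 1⟩
  {2,3}:  v_{2} + v_{3} = v_{6} + v_{9}  so sig = ⟨2 | 1 1⟩
  {2,5}:  v_{2} + v_{5} = v_{7} + v_{8}  so sig = ⟨2 | 1 1⟩
  {3,7}:  v_{3} + v_{7} = v_{4} + v_{6}  so sig = ⟨2 | 1 1⟩
  {5,9}:  v_{5} + v_{9} = v_{4} + v_{8}  so sig = ⟨2 | 1 1⟩
  {1,8}:  v_{1} + v_{8} = 2·v_{2} + v_{9}  so sig = ⟨2 | 1 2⟩
  {1,3}:  v_{1} + v_{3} = 2·v_{6} + 2·v_{9}  so sig = ⟨2 | 2 2⟩
  {2,6,9}:  v_{2} + v_{6} + v_{9} = v_{1}  so sig = ⟨3 | 1⟩
  {4,6,9}:  v_{4} + v_{6} + v_{9} = v_{3}  so sig = ⟨3 | 1⟩
  {4,7,8}:  v_{4} + v_{7} + v_{8} = v_{5}  so sig = ⟨3 | 1⟩

so the primitive-relation signature multiset is
    ⟨2 | 0⟩
    ⟨2 | 0⟩
    ⟨2 | 1⟩
    ⟨2 | 1⟩
    ⟨2 | 1⟩
    ⟨2 | 1⟩
    ⟨2 | 1⟩
    ⟨2 | 1 1⟩
    ⟨2 | 1 1⟩
    ⟨2 | 1 1⟩
    ⟨2 | 1 1⟩
    ⟨2 | 1 1⟩
    ⟨2 | 1 1⟩
    ⟨2 | 1 2⟩
    ⟨2 | 2 2⟩
    ⟨3 | 1⟩
    ⟨3 | 1⟩
    ⟨3 | 1⟩


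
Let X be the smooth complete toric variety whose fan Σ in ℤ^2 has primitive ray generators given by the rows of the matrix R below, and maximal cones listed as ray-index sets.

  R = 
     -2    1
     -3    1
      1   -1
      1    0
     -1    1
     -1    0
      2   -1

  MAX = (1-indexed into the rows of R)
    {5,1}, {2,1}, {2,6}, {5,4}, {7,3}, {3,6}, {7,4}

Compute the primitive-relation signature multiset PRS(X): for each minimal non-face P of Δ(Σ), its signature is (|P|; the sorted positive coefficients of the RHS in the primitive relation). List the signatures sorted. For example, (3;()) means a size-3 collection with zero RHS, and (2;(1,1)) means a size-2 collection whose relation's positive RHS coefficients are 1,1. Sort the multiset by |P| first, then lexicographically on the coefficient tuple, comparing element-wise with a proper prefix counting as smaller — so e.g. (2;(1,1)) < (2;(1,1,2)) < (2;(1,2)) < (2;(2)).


14 minimal non-faces of Δ(Σ) (on 7 rays):

  P = {1,7}:  v_{1} + v_{7} = 0  ⇒ sig = (2;())
  P = {3,5}:  v_{3} + v_{5} = 0  ⇒ sig = (2;())
  P = {4,6}:  v_{4} + v_{6} = 0  ⇒ sig = (2;())
  P = {1,3}:  v_{1} + v_{3} = v_{6}  ⇒ sig = (2;(1))
  P = {1,4}:  v_{1} + v_{4} = v_{5}  ⇒ sig = (2;(1))
  P = {1,6}:  v_{1} + v_{6} = v_{2}  ⇒ sig = (2;(1))
  P = {2,4}:  v_{2} + v_{4} = v_{1}  ⇒ sig = (2;(1))
  P = {2,7}:  v_{2} + v_{7} = v_{6}  ⇒ sig = (2;(1))
  P = {3,4}:  v_{3} + v_{4} = v_{7}  ⇒ sig = (2;(1))
  P = {5,6}:  v_{5} + v_{6} = v_{1}  ⇒ sig = (2;(1))
  P = {5,7}:  v_{5} + v_{7} = v_{4}  ⇒ sig = (2;(1))
  P = {6,7}:  v_{6} + v_{7} = v_{3}  ⇒ sig = (2;(1))
  P = {2,3}:  v_{2} + v_{3} = 2·v_{6}  ⇒ sig = (2;(2))
  P = {2,5}:  v_{2} + v_{5} = 2·v_{1}  ⇒ sig = (2;(2))

Sorted signature multiset PRS(X):
{ (2;()) ×3,  (2;(1)) ×9,  (2;(2)) ×2 }
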